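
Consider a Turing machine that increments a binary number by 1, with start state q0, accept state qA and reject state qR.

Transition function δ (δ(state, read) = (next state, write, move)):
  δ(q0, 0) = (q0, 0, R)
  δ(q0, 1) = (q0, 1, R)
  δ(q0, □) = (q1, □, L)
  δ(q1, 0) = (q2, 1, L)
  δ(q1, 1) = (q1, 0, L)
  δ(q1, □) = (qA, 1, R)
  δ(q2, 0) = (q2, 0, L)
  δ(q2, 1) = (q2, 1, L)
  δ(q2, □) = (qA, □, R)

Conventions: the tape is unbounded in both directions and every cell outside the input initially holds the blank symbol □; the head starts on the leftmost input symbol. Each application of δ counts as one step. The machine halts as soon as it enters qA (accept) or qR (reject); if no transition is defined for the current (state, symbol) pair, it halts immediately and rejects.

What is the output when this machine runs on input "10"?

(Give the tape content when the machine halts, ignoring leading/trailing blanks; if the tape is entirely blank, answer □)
Step 0: [q0]10 (head at position 0)
Step 1: δ(q0, 1) = (q0, 1, R)  ⊢  1[q0]0 (head at position 1)
Step 2: δ(q0, 0) = (q0, 0, R)  ⊢  10[q0]□ (head at position 2)
Step 3: δ(q0, □) = (q1, □, L)  ⊢  1[q1]0□ (head at position 1)
Step 4: δ(q1, 0) = (q2, 1, L)  ⊢  [q2]11□ (head at position 0)
Step 5: δ(q2, 1) = (q2, 1, L)  ⊢  [q2]□11□ (head at position -1)
Step 6: δ(q2, □) = (qA, □, R)  ⊢  □[qA]11□ (head at position 0)
The machine is in qA, so it halts and accepts.
Tape content when halted (ignoring surrounding blanks): 11

Final answer: Output: 11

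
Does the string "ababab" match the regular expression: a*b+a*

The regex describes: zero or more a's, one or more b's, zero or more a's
No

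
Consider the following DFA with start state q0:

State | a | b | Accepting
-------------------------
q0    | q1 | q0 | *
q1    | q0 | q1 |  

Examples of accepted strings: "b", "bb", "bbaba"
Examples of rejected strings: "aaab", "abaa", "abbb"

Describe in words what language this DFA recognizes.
strings over {a,b} with an even number of a's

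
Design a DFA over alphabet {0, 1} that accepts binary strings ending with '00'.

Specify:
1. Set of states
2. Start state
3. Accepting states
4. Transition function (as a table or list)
One valid DFA (any DFA recognizing the same language is acceptable):
States: {q0, q1, q2}
Start: q0
Accepting: {q2}
Transitions (accepting states marked with *):
State | 0 | 1 | Accepting
-------------------------
q0    | q1 | q0 |  
q1    | q2 | q0 |  
q2    | q2 | q0 | *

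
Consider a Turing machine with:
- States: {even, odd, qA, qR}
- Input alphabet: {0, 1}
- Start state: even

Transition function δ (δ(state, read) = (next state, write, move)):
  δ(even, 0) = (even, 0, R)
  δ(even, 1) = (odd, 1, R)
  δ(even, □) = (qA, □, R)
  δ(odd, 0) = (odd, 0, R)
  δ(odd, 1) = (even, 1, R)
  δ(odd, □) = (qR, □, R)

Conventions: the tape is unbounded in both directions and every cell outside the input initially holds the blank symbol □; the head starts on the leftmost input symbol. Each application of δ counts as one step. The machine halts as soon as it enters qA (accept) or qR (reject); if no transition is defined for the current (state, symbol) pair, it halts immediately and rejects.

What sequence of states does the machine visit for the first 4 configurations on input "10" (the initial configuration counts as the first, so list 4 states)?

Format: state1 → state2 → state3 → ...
Step 0: [even]10 (head at position 0)
Step 1: δ(even, 1) = (odd, 1, R)  ⊢  1[odd]0 (head at position 1)
Step 2: δ(odd, 0) = (odd, 0, R)  ⊢  10[odd]□ (head at position 2)
Step 3: δ(odd, □) = (qR, □, R)  ⊢  10□[qR]□ (head at position 3)
Reading off the states of these 4 configurations: even → odd → odd → qR

Final answer: even → odd → odd → qR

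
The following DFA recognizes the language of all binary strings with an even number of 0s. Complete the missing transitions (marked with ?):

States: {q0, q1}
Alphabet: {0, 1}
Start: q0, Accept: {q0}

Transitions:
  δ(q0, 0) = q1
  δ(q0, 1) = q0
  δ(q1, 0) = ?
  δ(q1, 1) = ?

What each state remembers (consistent with the given transitions and accept states):
  q0: an even number of 0s has been read so far
  q1: an odd number of 0s has been read so far
Filling in the missing entries:
  δ(q1, 0): in q1 (an odd number of 0s has been read so far), after reading 0 we have: an even number of 0s has been read so far → q0
  δ(q1, 1): in q1 (an odd number of 0s has been read so far), after reading 1 we have: an odd number of 0s has been read so far → q1

Final answer: δ(q1, 0) = q0; δ(q1, 1) = q1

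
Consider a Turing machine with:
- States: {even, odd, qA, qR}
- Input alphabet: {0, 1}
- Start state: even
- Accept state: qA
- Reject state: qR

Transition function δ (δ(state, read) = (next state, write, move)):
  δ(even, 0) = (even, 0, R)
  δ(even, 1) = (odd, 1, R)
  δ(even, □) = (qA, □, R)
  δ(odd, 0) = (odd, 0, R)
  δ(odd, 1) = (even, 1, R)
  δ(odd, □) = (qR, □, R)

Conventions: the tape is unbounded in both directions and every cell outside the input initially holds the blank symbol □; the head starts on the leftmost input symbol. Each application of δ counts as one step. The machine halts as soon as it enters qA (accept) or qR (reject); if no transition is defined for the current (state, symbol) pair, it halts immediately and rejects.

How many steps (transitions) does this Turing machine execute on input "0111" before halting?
Step 0: [even]0111 (head at position 0)
Step 1: δ(even, 0) = (even, 0, R)  ⊢  0[even]111 (head at position 1)
Step 2: δ(even, 1) = (odd, 1, R)  ⊢  01[odd]11 (head at position 2)
Step 3: δ(odd, 1) = (even, 1, R)  ⊢  011[even]1 (head at position 3)
Step 4: δ(even, 1) = (odd, 1, R)  ⊢  0111[odd]□ (head at position 4)
Step 5: δ(odd, □) = (qR, □, R)  ⊢  0111□[qR]□ (head at position 5)
The machine is in qR, so it halts and rejects.
Number of transitions executed: 5.

Final answer: 5 steps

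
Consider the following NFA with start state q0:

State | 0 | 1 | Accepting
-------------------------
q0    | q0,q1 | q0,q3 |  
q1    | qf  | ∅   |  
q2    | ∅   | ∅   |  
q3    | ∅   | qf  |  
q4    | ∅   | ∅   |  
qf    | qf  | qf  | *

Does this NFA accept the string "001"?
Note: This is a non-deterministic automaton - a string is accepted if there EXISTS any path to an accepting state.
Track the set of states the NFA could be in: start {q0}
Read '0': {q0} → {q0, q1}
Read '0': {q0, q1} → {q0, q1, qf}
Read '1': {q0, q1, qf} → {q0, q3, qf}
Final set {q0, q3, qf} contains accepting state(s) {qf} → accepted.

Final answer: Yes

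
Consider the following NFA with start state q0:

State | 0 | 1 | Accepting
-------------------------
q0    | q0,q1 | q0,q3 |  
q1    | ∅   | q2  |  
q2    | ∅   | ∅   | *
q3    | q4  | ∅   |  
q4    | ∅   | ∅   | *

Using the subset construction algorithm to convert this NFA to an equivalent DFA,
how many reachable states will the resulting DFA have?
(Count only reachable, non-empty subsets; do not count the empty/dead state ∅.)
Start subset: {q0}
{q0}: on 0 → {q0, q1}, on 1 → {q0, q3}
{q0, q1}: on 0 → {q0, q1}, on 1 → {q0, q2, q3}
{q0, q3}: on 0 → {q0, q1, q4}, on 1 → {q0, q3}
{q0, q2, q3}: on 0 → {q0, q1, q4}, on 1 → {q0, q3}
{q0, q1, q4}: on 0 → {q0, q1}, on 1 → {q0, q2, q3}
Reachable non-empty subsets: {q0}, {q0, q1}, {q0, q3}, {q0, q2, q3}, {q0, q1, q4} — 5 in total.

Final answer: 5 states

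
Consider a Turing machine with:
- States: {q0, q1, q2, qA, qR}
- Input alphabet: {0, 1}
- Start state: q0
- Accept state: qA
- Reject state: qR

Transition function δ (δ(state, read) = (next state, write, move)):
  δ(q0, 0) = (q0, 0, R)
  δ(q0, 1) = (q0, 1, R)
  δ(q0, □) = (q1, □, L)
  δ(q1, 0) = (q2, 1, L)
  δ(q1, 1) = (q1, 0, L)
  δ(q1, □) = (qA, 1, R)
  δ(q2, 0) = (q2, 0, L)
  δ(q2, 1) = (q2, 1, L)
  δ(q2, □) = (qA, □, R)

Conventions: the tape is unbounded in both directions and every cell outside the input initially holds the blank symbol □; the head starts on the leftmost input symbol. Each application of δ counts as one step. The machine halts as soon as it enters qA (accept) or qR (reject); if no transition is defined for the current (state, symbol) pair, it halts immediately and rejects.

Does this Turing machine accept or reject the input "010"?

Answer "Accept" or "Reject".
Step 0: [q0]010 (head at position 0)
Step 1: δ(q0, 0) = (q0, 0, R)  ⊢  0[q0]10 (head at position 1)
Step 2: δ(q0, 1) = (q0, 1, R)  ⊢  01[q0]0 (head at position 2)
Step 3: δ(q0, 0) = (q0, 0, R)  ⊢  010[q0]□ (head at position 3)
Step 4: δ(q0, □) = (q1, □, L)  ⊢  01[q1]0□ (head at position 2)
Step 5: δ(q1, 0) = (q2, 1, L)  ⊢  0[q2]11□ (head at position 1)
Step 6: δ(q2, 1) = (q2, 1, L)  ⊢  [q2]011□ (head at position 0)
Step 7: δ(q2, 0) = (q2, 0, L)  ⊢  [q2]□011□ (head at position -1)
Step 8: δ(q2, □) = (qA, □, R)  ⊢  □[qA]011□ (head at position 0)
The machine is in qA, so it halts and accepts.

Final answer: Accept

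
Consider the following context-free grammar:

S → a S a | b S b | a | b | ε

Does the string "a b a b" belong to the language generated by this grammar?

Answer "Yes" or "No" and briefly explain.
Every production places the same symbol at both ends (or yields a single symbol / ε), so every derived string is a palindrome. a b a b reversed is b a b a ≠ a b a b, so it is not a palindrome and cannot be derived (already the first step fails: the string starts with a but ends with b, so neither S → a S a nor S → b S b fits).

Final answer: No - no valid derivation exists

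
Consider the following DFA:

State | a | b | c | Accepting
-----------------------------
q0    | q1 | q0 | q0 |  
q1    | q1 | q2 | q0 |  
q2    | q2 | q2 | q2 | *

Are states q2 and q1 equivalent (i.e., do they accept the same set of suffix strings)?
Try the suffix ε (the empty string).
From q2: q2 — accepting.
From q1: q1 — not accepting.
The two states disagree on this suffix, so they are not equivalent.

Final answer: No. Distinguishing string: ε (the empty string) - accepted from q2 but not from q1.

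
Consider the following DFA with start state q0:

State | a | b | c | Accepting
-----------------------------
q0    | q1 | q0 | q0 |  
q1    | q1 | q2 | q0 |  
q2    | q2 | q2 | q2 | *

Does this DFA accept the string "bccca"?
Start in q0.
Read 'b': q0 → q0
Read 'c': q0 → q0
Read 'c': q0 → q0
Read 'c': q0 → q0
Read 'a': q0 → q1
Final state q1 is not accepting, so the string is rejected.

Final answer: No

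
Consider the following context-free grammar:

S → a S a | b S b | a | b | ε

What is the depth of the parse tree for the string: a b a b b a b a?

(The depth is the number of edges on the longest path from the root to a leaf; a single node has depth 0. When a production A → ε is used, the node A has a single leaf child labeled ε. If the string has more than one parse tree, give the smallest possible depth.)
The string has even length 8, so its (unique) parse tree peels off matching outer symbols: S → a S a, S → b S b, S → a S a, S → b S b, and finally S → ε for the empty middle.
The S nodes are at depths 0..4; the ε leaf under the innermost S is at depth 5 (terminal leaves are at depths 1..4).
Depth = 5.

Final answer: 5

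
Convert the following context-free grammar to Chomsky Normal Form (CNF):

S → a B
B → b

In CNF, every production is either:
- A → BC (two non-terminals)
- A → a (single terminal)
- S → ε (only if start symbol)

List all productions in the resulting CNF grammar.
The grammar has no ε-productions or unit productions to eliminate.
S → a B has terminal a in a right-hand side of length ≥ 2: introduce T_a → a and use T_a in place of a.
B → b is already in CNF (single terminal) – keep it.
S → a B becomes S → T_a B.
Resulting CNF grammar (3 productions): T_a → a; B → b; S → T_a B

Final answer: T_a → a; B → b; S → T_a B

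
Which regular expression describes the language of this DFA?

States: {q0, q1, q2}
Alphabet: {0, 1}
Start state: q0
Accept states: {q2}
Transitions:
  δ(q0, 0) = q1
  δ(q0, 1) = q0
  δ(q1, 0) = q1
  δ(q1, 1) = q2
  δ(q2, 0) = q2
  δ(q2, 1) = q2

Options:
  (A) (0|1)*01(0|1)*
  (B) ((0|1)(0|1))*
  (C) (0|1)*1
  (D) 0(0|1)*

Testing sample strings against the DFA:
  '00100' -> accepted
  '01001' -> accepted
  '01' -> accepted
  '0011' -> accepted
Checking each option for a counterexample:
  (A) (0|1)*01(0|1)*: agrees with the DFA on all strings of length ≤ 4
  (B) ((0|1)(0|1))*: ε is rejected by the DFA but matches the regex → eliminated
  (C) (0|1)*1: '1' is rejected by the DFA but matches the regex → eliminated
  (D) 0(0|1)*: '0' is rejected by the DFA but matches the regex → eliminated
Only (A) (0|1)*01(0|1)* is consistent with the DFA.

Final answer: (A) (0|1)*01(0|1)*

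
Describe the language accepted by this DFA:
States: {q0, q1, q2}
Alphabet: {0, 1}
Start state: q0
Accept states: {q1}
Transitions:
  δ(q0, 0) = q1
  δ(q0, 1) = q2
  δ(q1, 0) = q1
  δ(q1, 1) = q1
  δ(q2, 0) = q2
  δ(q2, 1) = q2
Analyzing the DFA structure:
Start state: q0
Accept states: {q1}
Interpreting what each state remembers (checking against the transitions):
  q0: nothing has been read yet
  q1: the first symbol was 0
  q2: the first symbol was 1 (trap state)
  δ(q0, 0): in q0 (nothing has been read yet), after reading 0 we have: the first symbol was 0 → q1
  δ(q0, 1): in q0 (nothing has been read yet), after reading 1 we have: the first symbol was 1 (trap state) → q2
  δ(q1, 0): in q1 (the first symbol was 0), after reading 0 we have: the first symbol was 0 → q1
  δ(q1, 1): in q1 (the first symbol was 0), after reading 1 we have: the first symbol was 0 → q1
  δ(q2, 0): in q2 (the first symbol was 1 (trap state)), after reading 0 we have: the first symbol was 1 (trap state) → q2
  δ(q2, 1): in q2 (the first symbol was 1 (trap state)), after reading 1 we have: the first symbol was 1 (trap state) → q2
A string is accepted iff it ends in {q1}, i.e. the first symbol was 0.
Language: All binary strings starting with 0

Final answer: All binary strings starting with 0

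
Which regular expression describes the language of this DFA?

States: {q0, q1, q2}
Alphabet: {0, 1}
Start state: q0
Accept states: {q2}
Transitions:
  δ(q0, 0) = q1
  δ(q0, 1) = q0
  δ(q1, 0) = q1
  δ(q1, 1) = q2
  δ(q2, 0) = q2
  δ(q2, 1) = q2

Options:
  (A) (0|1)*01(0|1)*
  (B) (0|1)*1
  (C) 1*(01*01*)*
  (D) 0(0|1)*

Testing sample strings against the DFA:
  '01' -> accepted
  '100' -> rejected
  '11' -> rejected
  '110' -> rejected
Checking each option for a counterexample:
  (A) (0|1)*01(0|1)*: agrees with the DFA on all strings of length ≤ 4
  (B) (0|1)*1: '1' is rejected by the DFA but matches the regex → eliminated
  (C) 1*(01*01*)*: ε is rejected by the DFA but matches the regex → eliminated
  (D) 0(0|1)*: '0' is rejected by the DFA but matches the regex → eliminated
Only (A) (0|1)*01(0|1)* is consistent with the DFA.

Final answer: (A) (0|1)*01(0|1)*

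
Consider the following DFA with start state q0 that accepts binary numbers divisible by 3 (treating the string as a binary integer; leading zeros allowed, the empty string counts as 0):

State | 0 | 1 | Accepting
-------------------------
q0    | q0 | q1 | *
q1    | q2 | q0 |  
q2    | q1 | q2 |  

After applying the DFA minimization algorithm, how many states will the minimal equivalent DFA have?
All 3 states are reachable from q0, so none can be removed as unreachable.
Table-filling: first mark every (accepting, non-accepting) pair as distinguishable (accepting: {q0}; non-accepting: {q1, q2}).
Round 1: (q1, q2) on '1' go to q0 and q2, already distinguishable → mark.
Every pair of states is distinguishable, so the DFA is already minimal.
Equivalence classes: {q0}, {q1}, {q2} → 3 states.

Final answer: 3 states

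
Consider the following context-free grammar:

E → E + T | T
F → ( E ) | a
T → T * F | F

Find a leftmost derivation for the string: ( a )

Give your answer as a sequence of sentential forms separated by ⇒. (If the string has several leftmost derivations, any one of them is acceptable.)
Start with E.
Step 1: the leftmost non-terminal is E; apply E → T:  T
Step 2: the leftmost non-terminal is T; apply T → F:  F
Step 3: the leftmost non-terminal is F; apply F → ( E ):  ( E )
Step 4: the leftmost non-terminal is E; apply E → T:  ( T )
Step 5: the leftmost non-terminal is T; apply T → F:  ( F )
Step 6: the leftmost non-terminal is F; apply F → a:  ( a )

Final answer: E ⇒ T ⇒ F ⇒ ( E ) ⇒ ( T ) ⇒ ( F ) ⇒ ( a )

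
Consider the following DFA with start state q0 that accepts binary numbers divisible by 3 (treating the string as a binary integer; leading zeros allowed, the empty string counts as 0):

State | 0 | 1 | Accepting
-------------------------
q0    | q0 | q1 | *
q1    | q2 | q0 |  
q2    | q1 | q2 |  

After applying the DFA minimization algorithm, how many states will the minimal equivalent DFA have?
All 3 states are reachable from q0, so none can be removed as unreachable.
Table-filling: first mark every (accepting, non-accepting) pair as distinguishable (accepting: {q0}; non-accepting: {q1, q2}).
Round 1: (q1, q2) on '1' go to q0 and q2, already distinguishable → mark.
Every pair of states is distinguishable, so the DFA is already minimal.
Equivalence classes: {q0}, {q1}, {q2} → 3 states.

Final answer: 3 states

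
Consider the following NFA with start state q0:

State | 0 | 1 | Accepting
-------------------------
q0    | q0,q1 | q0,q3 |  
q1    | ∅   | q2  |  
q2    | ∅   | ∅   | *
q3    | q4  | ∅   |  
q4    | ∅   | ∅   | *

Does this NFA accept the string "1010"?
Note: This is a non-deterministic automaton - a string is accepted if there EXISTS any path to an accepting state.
Track the set of states the NFA could be in: start {q0}
Read '1': {q0} → {q0, q3}
Read '0': {q0, q3} → {q0, q1, q4}
Read '1': {q0, q1, q4} → {q0, q2, q3}
Read '0': {q0, q2, q3} → {q0, q1, q4}
Final set {q0, q1, q4} contains accepting state(s) {q4} → accepted.

Final answer: Yes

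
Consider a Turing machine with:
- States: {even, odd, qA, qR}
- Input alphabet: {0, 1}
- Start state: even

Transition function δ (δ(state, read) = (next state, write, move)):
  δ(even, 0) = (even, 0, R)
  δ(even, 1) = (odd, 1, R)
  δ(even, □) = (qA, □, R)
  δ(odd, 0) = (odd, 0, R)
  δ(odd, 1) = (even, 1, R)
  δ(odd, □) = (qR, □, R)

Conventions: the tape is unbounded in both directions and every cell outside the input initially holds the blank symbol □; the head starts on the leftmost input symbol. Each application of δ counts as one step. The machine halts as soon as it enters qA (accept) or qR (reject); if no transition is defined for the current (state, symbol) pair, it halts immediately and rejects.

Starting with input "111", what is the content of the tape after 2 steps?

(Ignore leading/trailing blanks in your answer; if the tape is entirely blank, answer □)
Step 0: [even]111 (head at position 0)
Step 1: δ(even, 1) = (odd, 1, R)  ⊢  1[odd]11 (head at position 1)
Step 2: δ(odd, 1) = (even, 1, R)  ⊢  11[even]1 (head at position 2)
Tape after 2 steps (ignoring surrounding blanks): 111

Final answer: Tape: 111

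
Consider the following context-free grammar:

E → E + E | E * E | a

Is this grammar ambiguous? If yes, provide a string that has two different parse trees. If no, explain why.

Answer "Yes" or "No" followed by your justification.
Two different leftmost derivations of a + a * a:
  (1) E ⇒ E + E ⇒ a + E ⇒ a + E * E ⇒ a + a * E ⇒ a + a * a   (tree groups a + (a * a))
  (2) E ⇒ E * E ⇒ E + E * E ⇒ a + E * E ⇒ a + a * E ⇒ a + a * a   (tree groups (a + a) * a)
Two distinct leftmost derivations = two distinct parse trees, so the grammar is ambiguous.

Final answer: Yes - the string 'a + a * a' has two distinct leftmost derivations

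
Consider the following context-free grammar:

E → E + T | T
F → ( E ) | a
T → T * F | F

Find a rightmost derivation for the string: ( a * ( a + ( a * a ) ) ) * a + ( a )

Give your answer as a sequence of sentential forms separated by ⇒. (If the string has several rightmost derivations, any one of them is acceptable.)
Start with E.
Step 1: the rightmost non-terminal is E; apply E → E + T:  E + T
Step 2: the rightmost non-terminal is T; apply T → F:  E + F
Step 3: the rightmost non-terminal is F; apply F → ( E ):  E + ( E )
Step 4: the rightmost non-terminal is E; apply E → T:  E + ( T )
Step 5: the rightmost non-terminal is T; apply T → F:  E + ( F )
Step 6: the rightmost non-terminal is F; apply F → a:  E + ( a )
Step 7: the rightmost non-terminal is E; apply E → T:  T + ( a )
Step 8: the rightmost non-terminal is T; apply T → T * F:  T * F + ( a )
Step 9: the rightmost non-terminal is F; apply F → a:  T * a + ( a )
Step 10: the rightmost non-terminal is T; apply T → F:  F * a + ( a )
Step 11: the rightmost non-terminal is F; apply F → ( E ):  ( E ) * a + ( a )
Step 12: the rightmost non-terminal is E; apply E → T:  ( T ) * a + ( a )
Step 13: the rightmost non-terminal is T; apply T → T * F:  ( T * F ) * a + ( a )
Step 14: the rightmost non-terminal is F; apply F → ( E ):  ( T * ( E ) ) * a + ( a )
Step 15: the rightmost non-terminal is E; apply E → E + T:  ( T * ( E + T ) ) * a + ( a )
Step 16: the rightmost non-terminal is T; apply T → F:  ( T * ( E + F ) ) * a + ( a )
Step 17: the rightmost non-terminal is F; apply F → ( E ):  ( T * ( E + ( E ) ) ) * a + ( a )
Step 18: the rightmost non-terminal is E; apply E → T:  ( T * ( E + ( T ) ) ) * a + ( a )
Step 19: the rightmost non-terminal is T; apply T → T * F:  ( T * ( E + ( T * F ) ) ) * a + ( a )
Step 20: the rightmost non-terminal is F; apply F → a:  ( T * ( E + ( T * a ) ) ) * a + ( a )
Step 21: the rightmost non-terminal is T; apply T → F:  ( T * ( E + ( F * a ) ) ) * a + ( a )
Step 22: the rightmost non-terminal is F; apply F → a:  ( T * ( E + ( a * a ) ) ) * a + ( a )
Step 23: the rightmost non-terminal is E; apply E → T:  ( T * ( T + ( a * a ) ) ) * a + ( a )
Step 24: the rightmost non-terminal is T; apply T → F:  ( T * ( F + ( a * a ) ) ) * a + ( a )
Step 25: the rightmost non-terminal is F; apply F → a:  ( T * ( a + ( a * a ) ) ) * a + ( a )
Step 26: the rightmost non-terminal is T; apply T → F:  ( F * ( a + ( a * a ) ) ) * a + ( a )
Step 27: the rightmost non-terminal is F; apply F → a:  ( a * ( a + ( a * a ) ) ) * a + ( a )

Final answer: E ⇒ E + T ⇒ E + F ⇒ E + ( E ) ⇒ E + ( T ) ⇒ E + ( F ) ⇒ E + ( a ) ⇒ T + ( a ) ⇒ T * F + ( a ) ⇒ T * a + ( a ) ⇒ F * a + ( a ) ⇒ ( E ) * a + ( a ) ⇒ ( T ) * a + ( a ) ⇒ ( T * F ) * a + ( a ) ⇒ ( T * ( E ) ) * a + ( a ) ⇒ ( T * ( E + T ) ) * a + ( a ) ⇒ ( T * ( E + F ) ) * a + ( a ) ⇒ ( T * ( E + ( E ) ) ) * a + ( a ) ⇒ ( T * ( E + ( T ) ) ) * a + ( a ) ⇒ ( T * ( E + ( T * F ) ) ) * a + ( a ) ⇒ ( T * ( E + ( T * a ) ) ) * a + ( a ) ⇒ ( T * ( E + ( F * a ) ) ) * a + ( a ) ⇒ ( T * ( E + ( a * a ) ) ) * a + ( a ) ⇒ ( T * ( T + ( a * a ) ) ) * a + ( a ) ⇒ ( T * ( F + ( a * a ) ) ) * a + ( a ) ⇒ ( T * ( a + ( a * a ) ) ) * a + ( a ) ⇒ ( F * ( a + ( a * a ) ) ) * a + ( a ) ⇒ ( a * ( a + ( a * a ) ) ) * a + ( a )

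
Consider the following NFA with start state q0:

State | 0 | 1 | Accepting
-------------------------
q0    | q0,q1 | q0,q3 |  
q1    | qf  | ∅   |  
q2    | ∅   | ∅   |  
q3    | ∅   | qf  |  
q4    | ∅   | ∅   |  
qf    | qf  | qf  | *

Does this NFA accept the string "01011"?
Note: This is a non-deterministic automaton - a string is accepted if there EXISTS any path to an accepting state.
Track the set of states the NFA could be in: start {q0}
Read '0': {q0} → {q0, q1}
Read '1': {q0, q1} → {q0, q3}
Read '0': {q0, q3} → {q0, q1}
Read '1': {q0, q1} → {q0, q3}
Read '1': {q0, q3} → {q0, q3, qf}
Final set {q0, q3, qf} contains accepting state(s) {qf} → accepted.

Final answer: Yes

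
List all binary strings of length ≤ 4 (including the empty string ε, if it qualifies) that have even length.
Checking every binary string of length 0 to 4:
  Length 0: accepted: ε | rejected: (none)
  Length 1: accepted: (none) | rejected: 0, 1
  Length 2: accepted: 00, 01, 10, 11 | rejected: (none)
  Length 3: accepted: (none) | rejected: 000, 001, 010, 011, 100, 101, 110, 111
  Length 4: accepted: 0000, 0001, 0010, 0011, 0100, 0101, 0110, 0111, 1000, 1001, 1010, 1011, 1100, 1101, 1110, 1111 | rejected: (none)
Total: 21 string(s).

Final answer: ε, 00, 01, 10, 11, 0000, 0001, 0010, 0011, 0100, 0101, 0110, 0111, 1000, 1001, 1010, 1011, 1100, 1101, 1110, 1111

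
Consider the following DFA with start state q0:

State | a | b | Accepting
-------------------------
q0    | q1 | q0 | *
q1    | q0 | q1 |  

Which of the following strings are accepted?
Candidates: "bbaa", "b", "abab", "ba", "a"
"bbaa": q0 → q0 → q0 → q1 → q0; q0 is accepting → accepted
"b": q0 → q0; q0 is accepting → accepted
"abab": q0 → q1 → q1 → q0 → q0; q0 is accepting → accepted
"ba": q0 → q0 → q1; q1 is not accepting → rejected
"a": q0 → q1; q1 is not accepting → rejected

Final answer: "bbaa", "b", "abab"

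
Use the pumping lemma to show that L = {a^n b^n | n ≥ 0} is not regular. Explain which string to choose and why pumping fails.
Language: L = {a^n b^n | n ≥ 0} (equal numbers of a's followed by b's)
Step 1: Assume for contradiction that L is regular, with pumping length p.
Step 2: Choose s = a^p b^p. Then s ∈ L (it has p a's followed by p b's) and |s| ≥ p.
Step 3: Consider any decomposition s = xyz with |xy| ≤ p and |y| > 0. Since |xy| ≤ p and the first p symbols of s are all a's, y = a^k for some k with 1 ≤ k ≤ p.
Step 4: Pumping up (i = 2): xy²z = a^(p+k) b^p, which has more a's than b's, so xy²z ∉ L.
This contradicts the pumping lemma, so L is not regular.

Final answer: Choose s = a^p b^p. Since |xy| ≤ p, y = a^k with k ≥ 1. Then xy²z = a^(p+k) b^p ∉ L.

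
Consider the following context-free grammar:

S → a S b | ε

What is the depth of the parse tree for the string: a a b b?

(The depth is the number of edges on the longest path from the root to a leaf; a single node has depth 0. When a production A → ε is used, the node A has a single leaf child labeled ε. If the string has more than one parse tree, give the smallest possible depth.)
The only parse tree applies S → a S b 2 times (once per matching a…b pair) and then S → ε.
The S nodes sit at depths 0, 1, …, 2; the innermost S (depth 2) has the single child ε at depth 3.
The terminal leaves a, b are at depths 1..2, so the longest root-to-leaf path is S → S → … → S → ε with 3 edges.
Depth = 3.

Final answer: 3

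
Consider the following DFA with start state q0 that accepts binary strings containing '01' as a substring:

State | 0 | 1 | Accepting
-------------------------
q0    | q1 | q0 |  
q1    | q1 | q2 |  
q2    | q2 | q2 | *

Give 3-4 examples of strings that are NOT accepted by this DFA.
Any strings that end in a non-accepting state work; for example:
"00": q0 → q1 → q1; q1 is not accepting → rejected
"000": q0 → q1 → q1 → q1; q1 is not accepting → rejected
"110": q0 → q0 → q0 → q1; q1 is not accepting → rejected
"1110": q0 → q0 → q0 → q0 → q1; q1 is not accepting → rejected

Final answer: "00", "000", "110", "1110"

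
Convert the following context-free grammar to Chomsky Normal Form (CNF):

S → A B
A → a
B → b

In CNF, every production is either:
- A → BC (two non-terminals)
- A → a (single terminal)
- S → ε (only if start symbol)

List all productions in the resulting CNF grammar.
The grammar has no ε-productions or unit productions to eliminate.
S → A B is already in CNF (two non-terminals) – keep it.
A → a is already in CNF (single terminal) – keep it.
B → b is already in CNF (single terminal) – keep it.
Resulting CNF grammar (3 productions): A → a; B → b; S → A B

Final answer: A → a; B → b; S → A B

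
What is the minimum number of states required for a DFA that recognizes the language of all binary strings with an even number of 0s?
Language: binary strings with an even number of 0s
Lower bound (Myhill–Nerode): the prefixes ε, 0 are pairwise distinguishable:
  ε vs 0: suffix ε distinguishes them (ε has zero 0s (accepted), 0 has one 0 (rejected))
So any DFA needs at least 2 states.
Upper bound: a DFA with 2 states exists (one state per class above).
Minimum states: 2

Final answer: 2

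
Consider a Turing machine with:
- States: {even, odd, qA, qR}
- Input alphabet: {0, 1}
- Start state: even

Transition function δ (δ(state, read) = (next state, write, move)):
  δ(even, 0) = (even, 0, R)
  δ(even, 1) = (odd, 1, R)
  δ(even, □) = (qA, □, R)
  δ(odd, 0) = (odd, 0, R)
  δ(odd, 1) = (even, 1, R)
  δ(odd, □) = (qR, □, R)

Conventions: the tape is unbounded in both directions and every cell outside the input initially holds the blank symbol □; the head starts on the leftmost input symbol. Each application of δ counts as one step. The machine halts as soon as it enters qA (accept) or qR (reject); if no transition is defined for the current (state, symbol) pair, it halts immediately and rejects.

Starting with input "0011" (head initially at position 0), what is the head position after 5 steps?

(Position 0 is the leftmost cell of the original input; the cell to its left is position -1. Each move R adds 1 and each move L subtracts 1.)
Step 0: [even]0011 (head at position 0)
Step 1: δ(even, 0) = (even, 0, R)  ⊢  0[even]011 (head at position 1)
Step 2: δ(even, 0) = (even, 0, R)  ⊢  00[even]11 (head at position 2)
Step 3: δ(even, 1) = (odd, 1, R)  ⊢  001[odd]1 (head at position 3)
Step 4: δ(odd, 1) = (even, 1, R)  ⊢  0011[even]□ (head at position 4)
Step 5: δ(even, □) = (qA, □, R)  ⊢  0011□[qA]□ (head at position 5)
Head position after 5 steps: 5

Final answer: Position 5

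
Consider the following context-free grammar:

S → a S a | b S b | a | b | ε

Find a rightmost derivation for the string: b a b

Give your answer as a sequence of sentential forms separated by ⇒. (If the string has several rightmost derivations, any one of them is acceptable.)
Start with S.
Step 1: the rightmost non-terminal is S; apply S → b S b:  b S b
Step 2: the rightmost non-terminal is S; apply S → a:  b a b

Final answer: S ⇒ b S b ⇒ b a b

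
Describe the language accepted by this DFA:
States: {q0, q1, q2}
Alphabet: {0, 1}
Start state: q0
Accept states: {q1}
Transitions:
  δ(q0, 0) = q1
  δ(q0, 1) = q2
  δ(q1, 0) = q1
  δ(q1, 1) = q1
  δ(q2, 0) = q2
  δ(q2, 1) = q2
Analyzing the DFA structure:
Start state: q0
Accept states: {q1}
Interpreting what each state remembers (checking against the transitions):
  q0: nothing has been read yet
  q1: the first symbol was 0
  q2: the first symbol was 1 (trap state)
  δ(q0, 0): in q0 (nothing has been read yet), after reading 0 we have: the first symbol was 0 → q1
  δ(q0, 1): in q0 (nothing has been read yet), after reading 1 we have: the first symbol was 1 (trap state) → q2
  δ(q1, 0): in q1 (the first symbol was 0), after reading 0 we have: the first symbol was 0 → q1
  δ(q1, 1): in q1 (the first symbol was 0), after reading 1 we have: the first symbol was 0 → q1
  δ(q2, 0): in q2 (the first symbol was 1 (trap state)), after reading 0 we have: the first symbol was 1 (trap state) → q2
  δ(q2, 1): in q2 (the first symbol was 1 (trap state)), after reading 1 we have: the first symbol was 1 (trap state) → q2
A string is accepted iff it ends in {q1}, i.e. the first symbol was 0.
Language: All binary strings starting with 0

Final answer: All binary strings starting with 0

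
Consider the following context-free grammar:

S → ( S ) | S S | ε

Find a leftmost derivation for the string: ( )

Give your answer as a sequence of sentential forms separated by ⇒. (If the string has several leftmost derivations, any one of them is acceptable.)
Start with S.
Step 1: the leftmost non-terminal is S; apply S → ( S ):  ( S )
Step 2: the leftmost non-terminal is S; apply S → ε:  ( )

Final answer: S ⇒ ( S ) ⇒ ( )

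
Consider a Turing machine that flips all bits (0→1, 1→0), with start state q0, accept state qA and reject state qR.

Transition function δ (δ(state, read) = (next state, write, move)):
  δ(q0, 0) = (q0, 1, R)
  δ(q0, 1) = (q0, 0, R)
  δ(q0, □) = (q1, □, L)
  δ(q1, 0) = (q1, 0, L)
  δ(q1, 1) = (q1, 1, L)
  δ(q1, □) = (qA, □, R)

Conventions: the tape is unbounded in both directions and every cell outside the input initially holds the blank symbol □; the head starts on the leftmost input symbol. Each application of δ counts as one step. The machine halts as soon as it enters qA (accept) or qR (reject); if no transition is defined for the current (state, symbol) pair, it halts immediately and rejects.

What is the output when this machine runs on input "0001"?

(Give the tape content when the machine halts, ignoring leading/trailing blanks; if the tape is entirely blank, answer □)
Step 0: [q0]0001 (head at position 0)
Step 1: δ(q0, 0) = (q0, 1, R)  ⊢  1[q0]001 (head at position 1)
Step 2: δ(q0, 0) = (q0, 1, R)  ⊢  11[q0]01 (head at position 2)
Step 3: δ(q0, 0) = (q0, 1, R)  ⊢  111[q0]1 (head at position 3)
Step 4: δ(q0, 1) = (q0, 0, R)  ⊢  1110[q0]□ (head at position 4)
Step 5: δ(q0, □) = (q1, □, L)  ⊢  111[q1]0□ (head at position 3)
Step 6: δ(q1, 0) = (q1, 0, L)  ⊢  11[q1]10□ (head at position 2)
Step 7: δ(q1, 1) = (q1, 1, L)  ⊢  1[q1]110□ (head at position 1)
Step 8: δ(q1, 1) = (q1, 1, L)  ⊢  [q1]1110□ (head at position 0)
Step 9: δ(q1, 1) = (q1, 1, L)  ⊢  [q1]□1110□ (head at position -1)
Step 10: δ(q1, □) = (qA, □, R)  ⊢  □[qA]1110□ (head at position 0)
The machine is in qA, so it halts and accepts.
Tape content when halted (ignoring surrounding blanks): 1110

Final answer: Output: 1110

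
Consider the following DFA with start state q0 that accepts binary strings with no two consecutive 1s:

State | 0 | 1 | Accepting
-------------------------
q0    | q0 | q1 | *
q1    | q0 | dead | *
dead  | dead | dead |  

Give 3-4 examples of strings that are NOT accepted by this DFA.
Any strings that end in a non-accepting state work; for example:
"110": q0 → q1 → dead → dead; dead is not accepting → rejected
"0011": q0 → q0 → q0 → q1 → dead; dead is not accepting → rejected
"0111": q0 → q0 → q1 → dead → dead; dead is not accepting → rejected
"1100": q0 → q1 → dead → dead → dead; dead is not accepting → rejected

Final answer: "110", "0011", "0111", "1100"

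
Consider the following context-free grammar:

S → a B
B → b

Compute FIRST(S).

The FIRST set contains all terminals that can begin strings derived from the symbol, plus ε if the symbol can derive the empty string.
S has the single production S → a B, whose right-hand side begins with the terminal a. So FIRST(S) = {a}.

Final answer: {a}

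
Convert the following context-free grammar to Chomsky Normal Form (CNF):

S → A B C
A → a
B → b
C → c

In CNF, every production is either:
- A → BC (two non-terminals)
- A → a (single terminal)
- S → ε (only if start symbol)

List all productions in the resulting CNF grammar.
The grammar has no ε-productions or unit productions to eliminate.
A → a is already in CNF (single terminal) – keep it.
B → b is already in CNF (single terminal) – keep it.
C → c is already in CNF (single terminal) – keep it.
S → A B C has 3 symbols on the right: break it into binary productions S → A X0, X0 → B C.
Resulting CNF grammar (5 productions): A → a; B → b; C → c; S → A X0; X0 → B C

Final answer: A → a; B → b; C → c; S → A X0; X0 → B C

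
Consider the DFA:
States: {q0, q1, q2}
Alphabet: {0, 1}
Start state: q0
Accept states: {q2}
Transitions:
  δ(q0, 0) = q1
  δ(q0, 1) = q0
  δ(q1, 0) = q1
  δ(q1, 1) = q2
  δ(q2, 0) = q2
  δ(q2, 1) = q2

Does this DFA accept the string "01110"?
Processing string "01110":
  q0 --0--> q1
  q1 --1--> q2
  q2 --1--> q2
  q2 --1--> q2
  q2 --0--> q2
Final state: q2
Accept states: {q2}
q2 is an accept state, so the string is accepted.

Final answer: Yes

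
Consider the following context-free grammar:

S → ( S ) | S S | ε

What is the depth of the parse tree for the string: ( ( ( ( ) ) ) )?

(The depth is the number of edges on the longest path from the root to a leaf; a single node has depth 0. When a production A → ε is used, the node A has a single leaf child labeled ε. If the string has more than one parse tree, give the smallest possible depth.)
The string is 4 nested pairs. The shallowest parse tree applies S → ( S ) 4 times (one node per nested pair, each a child of the previous) and then S → ε in the middle.
S nodes at depths 0..4, ε leaf at depth 5; parentheses leaves are at depths 1..4.
(Using S → S S with an S → ε child anywhere only adds levels, so it cannot give a shallower tree.)
Depth = 5.

Final answer: 5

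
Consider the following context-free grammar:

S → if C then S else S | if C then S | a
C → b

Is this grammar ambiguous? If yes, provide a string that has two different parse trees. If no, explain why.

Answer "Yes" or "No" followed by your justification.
The 'dangling else' can attach to either if. Two leftmost derivations of  if b then if b then a else a:
  (1) S ⇒ if C then S else S ⇒ if b then S else S ⇒ if b then if C then S else S ⇒ if b then if b then S else S ⇒ if b then if b then a else S ⇒ if b then if b then a else a   (else belongs to the outer if)
  (2) S ⇒ if C then S ⇒ if b then S ⇒ if b then if C then S else S ⇒ if b then if b then S else S ⇒ if b then if b then a else S ⇒ if b then if b then a else a   (else belongs to the inner if)
Two distinct parse trees for the same string, so the grammar is ambiguous.

Final answer: Yes - the string 'if b then if b then a else a' has two distinct leftmost derivations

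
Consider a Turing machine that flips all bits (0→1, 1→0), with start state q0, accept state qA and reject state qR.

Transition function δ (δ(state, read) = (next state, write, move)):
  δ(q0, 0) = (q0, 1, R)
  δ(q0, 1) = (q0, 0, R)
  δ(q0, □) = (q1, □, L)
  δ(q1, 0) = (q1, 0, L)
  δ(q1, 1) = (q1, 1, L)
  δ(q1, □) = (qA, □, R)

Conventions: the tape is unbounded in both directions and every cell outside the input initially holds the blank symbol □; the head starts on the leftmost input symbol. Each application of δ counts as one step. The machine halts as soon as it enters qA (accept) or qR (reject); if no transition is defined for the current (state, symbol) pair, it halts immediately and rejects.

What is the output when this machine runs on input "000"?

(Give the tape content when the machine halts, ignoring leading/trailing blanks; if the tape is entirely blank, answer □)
Step 0: [q0]000 (head at position 0)
Step 1: δ(q0, 0) = (q0, 1, R)  ⊢  1[q0]00 (head at position 1)
Step 2: δ(q0, 0) = (q0, 1, R)  ⊢  11[q0]0 (head at position 2)
Step 3: δ(q0, 0) = (q0, 1, R)  ⊢  111[q0]□ (head at position 3)
Step 4: δ(q0, □) = (q1, □, L)  ⊢  11[q1]1□ (head at position 2)
Step 5: δ(q1, 1) = (q1, 1, L)  ⊢  1[q1]11□ (head at position 1)
Step 6: δ(q1, 1) = (q1, 1, L)  ⊢  [q1]111□ (head at position 0)
Step 7: δ(q1, 1) = (q1, 1, L)  ⊢  [q1]□111□ (head at position -1)
Step 8: δ(q1, □) = (qA, □, R)  ⊢  □[qA]111□ (head at position 0)
The machine is in qA, so it halts and accepts.
Tape content when halted (ignoring surrounding blanks): 111

Final answer: Output: 111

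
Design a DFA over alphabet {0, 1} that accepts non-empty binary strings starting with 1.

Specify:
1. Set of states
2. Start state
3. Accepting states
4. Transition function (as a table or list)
One valid DFA (any DFA recognizing the same language is acceptable):
States: {q0, q1, q2}
Start: q0
Accepting: {q1}
Transitions (accepting states marked with *):
State | 0 | 1 | Accepting
-------------------------
q0    | q2 | q1 |  
q1    | q1 | q1 | *
q2    | q2 | q2 |  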